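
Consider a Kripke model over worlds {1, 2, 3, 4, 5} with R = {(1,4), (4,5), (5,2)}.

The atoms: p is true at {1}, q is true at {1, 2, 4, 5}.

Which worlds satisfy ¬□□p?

{1, 4}

1: □□p is F. ✓
2: □□p is T. ✗
3: □□p is T. ✗
4: □□p is F. ✓
5: □□p is T. ✗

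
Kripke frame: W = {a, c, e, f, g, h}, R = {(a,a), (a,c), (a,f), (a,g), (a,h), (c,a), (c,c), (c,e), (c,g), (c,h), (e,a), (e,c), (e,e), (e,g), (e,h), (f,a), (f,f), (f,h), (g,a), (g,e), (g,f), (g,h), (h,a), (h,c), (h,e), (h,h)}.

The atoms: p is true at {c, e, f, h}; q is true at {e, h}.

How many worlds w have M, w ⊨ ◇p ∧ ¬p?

a: ◇p is T, ¬p is T. ✓
c: ◇p is T, ¬p is F. ✗
e: ◇p is T, ¬p is F. ✗
f: ◇p is T, ¬p is F. ✗
g: ◇p is T, ¬p is T. ✓
h: ◇p is T, ¬p is F. ✗
Satisfying worlds: {a, g}.

2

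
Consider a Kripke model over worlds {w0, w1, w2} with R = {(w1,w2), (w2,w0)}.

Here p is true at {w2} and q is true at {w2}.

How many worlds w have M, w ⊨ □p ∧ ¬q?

2

w0: □p is T, ¬q is T. ✓
w1: □p is T, ¬q is T. ✓
w2: □p is F, ¬q is F. ✗
Satisfying worlds: {w0, w1}.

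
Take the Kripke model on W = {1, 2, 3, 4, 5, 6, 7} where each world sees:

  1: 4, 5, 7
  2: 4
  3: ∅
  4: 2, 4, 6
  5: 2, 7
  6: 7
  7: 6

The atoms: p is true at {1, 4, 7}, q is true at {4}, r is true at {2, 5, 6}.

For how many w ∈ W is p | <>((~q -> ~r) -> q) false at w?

1: p is T, <>((~q -> ~r) -> q) is T. ✓
2: p is F, <>((~q -> ~r) -> q) is T. ✓
3: p is F, <>((~q -> ~r) -> q) is F. ✗
4: p is T, <>((~q -> ~r) -> q) is T. ✓
5: p is F, <>((~q -> ~r) -> q) is T. ✓
6: p is F, <>((~q -> ~r) -> q) is F. ✗
7: p is T, <>((~q -> ~r) -> q) is T. ✓
Satisfying worlds: {1, 2, 4, 5, 7}.
So p | <>((~q -> ~r) -> q) fails at the other 2 worlds.

2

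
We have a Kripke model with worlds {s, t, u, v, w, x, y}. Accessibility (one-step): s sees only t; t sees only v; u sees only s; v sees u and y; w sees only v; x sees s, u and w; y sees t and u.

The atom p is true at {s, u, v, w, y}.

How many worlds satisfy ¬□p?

2

s: □p is F. ✓
t: □p is T. ✗
u: □p is T. ✗
v: □p is T. ✗
w: □p is T. ✗
x: □p is T. ✗
y: □p is F. ✓
Satisfying worlds: {s, y}.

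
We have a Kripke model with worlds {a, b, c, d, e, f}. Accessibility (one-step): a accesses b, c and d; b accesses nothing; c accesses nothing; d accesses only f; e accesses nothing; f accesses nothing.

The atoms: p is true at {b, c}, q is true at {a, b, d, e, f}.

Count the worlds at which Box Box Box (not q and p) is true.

6

a: successors {b, c, d}; Box Box (not q and p) there: b:T, c:T, d:T. ✓
b: no successors, so Box Box Box (not q and p) holds vacuously. ✓
c: no successors, so Box Box Box (not q and p) holds vacuously. ✓
d: successors {f}; Box Box (not q and p) there: f:T. ✓
e: no successors, so Box Box Box (not q and p) holds vacuously. ✓
f: no successors, so Box Box Box (not q and p) holds vacuously. ✓
Satisfying worlds: {a, b, c, d, e, f}.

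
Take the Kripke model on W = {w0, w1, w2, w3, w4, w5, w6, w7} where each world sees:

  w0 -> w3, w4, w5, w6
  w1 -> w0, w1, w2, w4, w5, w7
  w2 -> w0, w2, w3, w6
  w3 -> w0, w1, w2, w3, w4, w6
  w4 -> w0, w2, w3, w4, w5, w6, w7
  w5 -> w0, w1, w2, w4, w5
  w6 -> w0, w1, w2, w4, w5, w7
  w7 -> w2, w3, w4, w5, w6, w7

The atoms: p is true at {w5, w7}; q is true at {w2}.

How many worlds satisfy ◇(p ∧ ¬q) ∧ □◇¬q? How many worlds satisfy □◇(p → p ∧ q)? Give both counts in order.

6 and 8

For ◇(p ∧ ¬q) ∧ □◇¬q:
w0: ◇(p ∧ ¬q) is T, □◇¬q is T. ✓
w1: ◇(p ∧ ¬q) is T, □◇¬q is T. ✓
w2: ◇(p ∧ ¬q) is F, □◇¬q is T. ✗
w3: ◇(p ∧ ¬q) is F, □◇¬q is T. ✗
w4: ◇(p ∧ ¬q) is T, □◇¬q is T. ✓
w5: ◇(p ∧ ¬q) is T, □◇¬q is T. ✓
w6: ◇(p ∧ ¬q) is T, □◇¬q is T. ✓
w7: ◇(p ∧ ¬q) is T, □◇¬q is T. ✓
— 6 worlds.
For □◇(p → p ∧ q):
w0: successors {w3, w4, w5, w6}; ◇(p → p ∧ q) there: w3:T, w4:T, w5:T, w6:T. ✓
w1: successors {w0, w1, w2, w4, w5, w7}; ◇(p → p ∧ q) there: w0:T, w1:T, w2:T, w4:T, w5:T, w7:T. ✓
w2: successors {w0, w2, w3, w6}; ◇(p → p ∧ q) there: w0:T, w2:T, w3:T, w6:T. ✓
w3: successors {w0, w1, w2, w3, w4, w6}; ◇(p → p ∧ q) there: w0:T, w1:T, w2:T, w3:T, w4:T, w6:T. ✓
w4: successors {w0, w2, w3, w4, w5, w6, w7}; ◇(p → p ∧ q) there: w0:T, w2:T, w3:T, w4:T, w5:T, w6:T, w7:T. ✓
w5: successors {w0, w1, w2, w4, w5}; ◇(p → p ∧ q) there: w0:T, w1:T, w2:T, w4:T, w5:T. ✓
w6: successors {w0, w1, w2, w4, w5, w7}; ◇(p → p ∧ q) there: w0:T, w1:T, w2:T, w4:T, w5:T, w7:T. ✓
w7: successors {w2, w3, w4, w5, w6, w7}; ◇(p → p ∧ q) there: w2:T, w3:T, w4:T, w5:T, w6:T, w7:T. ✓
— 8 worlds.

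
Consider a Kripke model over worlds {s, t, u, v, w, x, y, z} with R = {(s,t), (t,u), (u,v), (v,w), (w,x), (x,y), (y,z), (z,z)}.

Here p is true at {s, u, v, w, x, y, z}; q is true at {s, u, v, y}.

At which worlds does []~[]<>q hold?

{t, u, w, x, y, z}

s: successors {t}; ~[]<>q there: t:F. ✗
t: successors {u}; ~[]<>q there: u:T. ✓
u: successors {v}; ~[]<>q there: v:T. ✓
v: successors {w}; ~[]<>q there: w:F. ✗
w: successors {x}; ~[]<>q there: x:T. ✓
x: successors {y}; ~[]<>q there: y:T. ✓
y: successors {z}; ~[]<>q there: z:T. ✓
z: successors {z}; ~[]<>q there: z:T. ✓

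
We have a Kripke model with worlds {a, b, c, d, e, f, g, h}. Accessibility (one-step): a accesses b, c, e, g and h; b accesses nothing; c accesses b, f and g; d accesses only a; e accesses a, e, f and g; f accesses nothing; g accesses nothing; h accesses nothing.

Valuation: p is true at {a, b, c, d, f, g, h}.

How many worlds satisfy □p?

6

a: successors {b, c, e, g, h}; p there: b:T, c:T, e:F, g:T, h:T. ✗
b: no successors, so □p holds vacuously. ✓
c: successors {b, f, g}; p there: b:T, f:T, g:T. ✓
d: successors {a}; p there: a:T. ✓
e: successors {a, e, f, g}; p there: a:T, e:F, f:T, g:T. ✗
f: no successors, so □p holds vacuously. ✓
g: no successors, so □p holds vacuously. ✓
h: no successors, so □p holds vacuously. ✓
Satisfying worlds: {b, c, d, f, g, h}.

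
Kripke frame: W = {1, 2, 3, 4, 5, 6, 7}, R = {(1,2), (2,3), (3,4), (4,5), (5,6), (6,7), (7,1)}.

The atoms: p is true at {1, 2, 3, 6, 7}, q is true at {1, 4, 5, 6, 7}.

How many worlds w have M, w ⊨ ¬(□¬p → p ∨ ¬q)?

1

1: □¬p → p ∨ ¬q is T. ✗
2: □¬p → p ∨ ¬q is T. ✗
3: □¬p → p ∨ ¬q is T. ✗
4: □¬p → p ∨ ¬q is F. ✓
5: □¬p → p ∨ ¬q is T. ✗
6: □¬p → p ∨ ¬q is T. ✗
7: □¬p → p ∨ ¬q is T. ✗
Satisfying worlds: {4}.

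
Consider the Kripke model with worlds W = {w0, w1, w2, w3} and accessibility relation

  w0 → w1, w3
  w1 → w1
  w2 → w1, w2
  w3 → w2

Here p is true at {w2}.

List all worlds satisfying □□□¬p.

{w1}

w0: successors {w1, w3}; □□¬p there: w1:T, w3:F. ✗
w1: successors {w1}; □□¬p there: w1:T. ✓
w2: successors {w1, w2}; □□¬p there: w1:T, w2:F. ✗
w3: successors {w2}; □□¬p there: w2:F. ✗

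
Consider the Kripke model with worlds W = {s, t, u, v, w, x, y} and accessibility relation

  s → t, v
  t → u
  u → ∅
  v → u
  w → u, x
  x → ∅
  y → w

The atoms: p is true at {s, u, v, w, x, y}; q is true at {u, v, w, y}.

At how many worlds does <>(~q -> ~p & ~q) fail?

s: successors {t, v}; ~q -> ~p & ~q there: t:T, v:T. ✓
t: successors {u}; ~q -> ~p & ~q there: u:T. ✓
u: no successors, so <>(~q -> ~p & ~q) fails. ✗
v: successors {u}; ~q -> ~p & ~q there: u:T. ✓
w: successors {u, x}; ~q -> ~p & ~q there: u:T, x:F. ✓
x: no successors, so <>(~q -> ~p & ~q) fails. ✗
y: successors {w}; ~q -> ~p & ~q there: w:T. ✓
Satisfying worlds: {s, t, v, w, y}.
So <>(~q -> ~p & ~q) fails at the other 2 worlds.

2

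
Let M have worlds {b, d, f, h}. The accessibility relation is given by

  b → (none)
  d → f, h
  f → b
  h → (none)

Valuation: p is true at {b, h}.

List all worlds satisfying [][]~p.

b: no successors, so [][]~p holds vacuously. ✓
d: successors {f, h}; []~p there: f:F, h:T. ✗
f: successors {b}; []~p there: b:T. ✓
h: no successors, so [][]~p holds vacuously. ✓

{b, f, h}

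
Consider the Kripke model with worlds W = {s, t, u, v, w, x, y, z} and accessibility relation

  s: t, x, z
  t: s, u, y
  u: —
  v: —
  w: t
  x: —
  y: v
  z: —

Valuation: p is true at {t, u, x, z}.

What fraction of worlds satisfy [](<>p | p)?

3/4

s: successors {t, x, z}; <>p | p there: t:T, x:T, z:T. ✓
t: successors {s, u, y}; <>p | p there: s:T, u:T, y:F. ✗
u: no successors, so [](<>p | p) holds vacuously. ✓
v: no successors, so [](<>p | p) holds vacuously. ✓
w: successors {t}; <>p | p there: t:T. ✓
x: no successors, so [](<>p | p) holds vacuously. ✓
y: successors {v}; <>p | p there: v:F. ✗
z: no successors, so [](<>p | p) holds vacuously. ✓
That's 6 of 8 worlds, so 6/8 = 3/4.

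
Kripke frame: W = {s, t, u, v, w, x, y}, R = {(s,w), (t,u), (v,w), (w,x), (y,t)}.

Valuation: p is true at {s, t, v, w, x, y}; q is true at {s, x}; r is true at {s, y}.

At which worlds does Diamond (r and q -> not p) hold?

{s, t, v, w, y}

s: successors {w}; r and q -> not p there: w:T. ✓
t: successors {u}; r and q -> not p there: u:T. ✓
u: no successors, so Diamond (r and q -> not p) fails. ✗
v: successors {w}; r and q -> not p there: w:T. ✓
w: successors {x}; r and q -> not p there: x:T. ✓
x: no successors, so Diamond (r and q -> not p) fails. ✗
y: successors {t}; r and q -> not p there: t:T. ✓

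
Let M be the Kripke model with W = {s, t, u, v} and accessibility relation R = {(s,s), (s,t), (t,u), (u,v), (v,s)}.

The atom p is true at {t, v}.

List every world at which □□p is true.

s: successors {s, t}; □p there: s:F, t:F. ✗
t: successors {u}; □p there: u:T. ✓
u: successors {v}; □p there: v:F. ✗
v: successors {s}; □p there: s:F. ✗

{t}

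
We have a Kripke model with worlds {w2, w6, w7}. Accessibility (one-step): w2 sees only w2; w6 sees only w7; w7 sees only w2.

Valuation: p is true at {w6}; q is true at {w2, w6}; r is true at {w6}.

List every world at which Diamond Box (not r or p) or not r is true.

w2: Diamond Box (not r or p) is T, not r is T. ✓
w6: Diamond Box (not r or p) is T, not r is F. ✓
w7: Diamond Box (not r or p) is T, not r is T. ✓

{w2, w6, w7}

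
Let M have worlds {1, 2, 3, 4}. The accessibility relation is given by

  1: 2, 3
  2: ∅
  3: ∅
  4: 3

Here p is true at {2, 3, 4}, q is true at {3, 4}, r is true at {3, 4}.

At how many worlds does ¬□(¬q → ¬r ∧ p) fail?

1: □(¬q → ¬r ∧ p) is T. ✗
2: □(¬q → ¬r ∧ p) is T. ✗
3: □(¬q → ¬r ∧ p) is T. ✗
4: □(¬q → ¬r ∧ p) is T. ✗
Satisfying worlds: ∅.
So ¬□(¬q → ¬r ∧ p) fails at the other 4 worlds.

4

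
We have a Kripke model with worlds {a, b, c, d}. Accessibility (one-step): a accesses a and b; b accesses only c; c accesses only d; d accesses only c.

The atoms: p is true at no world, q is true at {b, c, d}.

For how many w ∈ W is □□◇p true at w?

0

a: successors {a, b}; □◇p there: a:F, b:F. ✗
b: successors {c}; □◇p there: c:F. ✗
c: successors {d}; □◇p there: d:F. ✗
d: successors {c}; □◇p there: c:F. ✗
Satisfying worlds: ∅.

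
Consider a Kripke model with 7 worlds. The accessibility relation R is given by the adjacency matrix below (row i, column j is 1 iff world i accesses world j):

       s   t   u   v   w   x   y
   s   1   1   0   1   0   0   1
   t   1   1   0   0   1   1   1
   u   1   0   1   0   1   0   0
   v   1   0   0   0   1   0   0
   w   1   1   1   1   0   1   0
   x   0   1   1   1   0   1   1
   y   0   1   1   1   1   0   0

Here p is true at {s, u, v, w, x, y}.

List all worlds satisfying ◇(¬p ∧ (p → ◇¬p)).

{s, t, w, x, y}

s: successors {s, t, v, y}; ¬p ∧ (p → ◇¬p) there: s:F, t:T, v:F, y:F. ✓
t: successors {s, t, w, x, y}; ¬p ∧ (p → ◇¬p) there: s:F, t:T, w:F, x:F, y:F. ✓
u: successors {s, u, w}; ¬p ∧ (p → ◇¬p) there: s:F, u:F, w:F. ✗
v: successors {s, w}; ¬p ∧ (p → ◇¬p) there: s:F, w:F. ✗
w: successors {s, t, u, v, x}; ¬p ∧ (p → ◇¬p) there: s:F, t:T, u:F, v:F, x:F. ✓
x: successors {t, u, v, x, y}; ¬p ∧ (p → ◇¬p) there: t:T, u:F, v:F, x:F, y:F. ✓
y: successors {t, u, v, w}; ¬p ∧ (p → ◇¬p) there: t:T, u:F, v:F, w:F. ✓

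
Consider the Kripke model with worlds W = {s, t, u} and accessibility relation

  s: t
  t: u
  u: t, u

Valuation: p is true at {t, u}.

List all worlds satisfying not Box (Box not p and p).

{s, t, u}

s: Box (Box not p and p) is F. ✓
t: Box (Box not p and p) is F. ✓
u: Box (Box not p and p) is F. ✓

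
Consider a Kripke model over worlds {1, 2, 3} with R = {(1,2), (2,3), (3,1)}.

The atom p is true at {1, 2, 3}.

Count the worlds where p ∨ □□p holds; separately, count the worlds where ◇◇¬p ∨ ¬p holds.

3 and 0

For p ∨ □□p:
1: p is T, □□p is T. ✓
2: p is T, □□p is T. ✓
3: p is T, □□p is T. ✓
— 3 worlds.
For ◇◇¬p ∨ ¬p:
1: ◇◇¬p is F, ¬p is F. ✗
2: ◇◇¬p is F, ¬p is F. ✗
3: ◇◇¬p is F, ¬p is F. ✗
— 0 worlds.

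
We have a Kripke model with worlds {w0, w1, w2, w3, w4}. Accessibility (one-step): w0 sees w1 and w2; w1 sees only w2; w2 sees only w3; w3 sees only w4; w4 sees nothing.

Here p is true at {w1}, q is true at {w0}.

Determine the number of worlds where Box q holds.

w0: successors {w1, w2}; q there: w1:F, w2:F. ✗
w1: successors {w2}; q there: w2:F. ✗
w2: successors {w3}; q there: w3:F. ✗
w3: successors {w4}; q there: w4:F. ✗
w4: no successors, so Box q holds vacuously. ✓
Satisfying worlds: {w4}.

1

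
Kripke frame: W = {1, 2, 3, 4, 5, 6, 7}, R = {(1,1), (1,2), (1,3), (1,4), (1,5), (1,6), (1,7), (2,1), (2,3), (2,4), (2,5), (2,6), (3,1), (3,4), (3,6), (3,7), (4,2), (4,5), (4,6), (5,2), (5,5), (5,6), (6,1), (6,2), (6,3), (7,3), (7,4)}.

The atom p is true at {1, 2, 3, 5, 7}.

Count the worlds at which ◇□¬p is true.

0

1: successors {1, 2, 3, 4, 5, 6, 7}; □¬p there: 1:F, 2:F, 3:F, 4:F, 5:F, 6:F, 7:F. ✗
2: successors {1, 3, 4, 5, 6}; □¬p there: 1:F, 3:F, 4:F, 5:F, 6:F. ✗
3: successors {1, 4, 6, 7}; □¬p there: 1:F, 4:F, 6:F, 7:F. ✗
4: successors {2, 5, 6}; □¬p there: 2:F, 5:F, 6:F. ✗
5: successors {2, 5, 6}; □¬p there: 2:F, 5:F, 6:F. ✗
6: successors {1, 2, 3}; □¬p there: 1:F, 2:F, 3:F. ✗
7: successors {3, 4}; □¬p there: 3:F, 4:F. ✗
Satisfying worlds: ∅.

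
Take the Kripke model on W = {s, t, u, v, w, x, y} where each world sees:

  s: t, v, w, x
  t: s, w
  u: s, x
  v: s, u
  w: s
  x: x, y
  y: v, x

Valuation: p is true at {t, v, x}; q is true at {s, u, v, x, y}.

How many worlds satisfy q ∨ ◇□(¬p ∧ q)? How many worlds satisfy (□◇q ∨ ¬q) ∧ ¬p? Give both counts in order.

For q ∨ ◇□(¬p ∧ q):
s: q is T, ◇□(¬p ∧ q) is T. ✓
t: q is F, ◇□(¬p ∧ q) is T. ✓
u: q is T, ◇□(¬p ∧ q) is F. ✓
v: q is T, ◇□(¬p ∧ q) is F. ✓
w: q is F, ◇□(¬p ∧ q) is F. ✗
x: q is T, ◇□(¬p ∧ q) is F. ✓
y: q is T, ◇□(¬p ∧ q) is T. ✓
— 6 worlds.
For (□◇q ∨ ¬q) ∧ ¬p:
s: □◇q ∨ ¬q is T, ¬p is T. ✓
t: □◇q ∨ ¬q is T, ¬p is F. ✗
u: □◇q ∨ ¬q is T, ¬p is T. ✓
v: □◇q ∨ ¬q is T, ¬p is F. ✗
w: □◇q ∨ ¬q is T, ¬p is T. ✓
x: □◇q ∨ ¬q is T, ¬p is F. ✗
y: □◇q ∨ ¬q is T, ¬p is T. ✓
— 4 worlds.

6 and 4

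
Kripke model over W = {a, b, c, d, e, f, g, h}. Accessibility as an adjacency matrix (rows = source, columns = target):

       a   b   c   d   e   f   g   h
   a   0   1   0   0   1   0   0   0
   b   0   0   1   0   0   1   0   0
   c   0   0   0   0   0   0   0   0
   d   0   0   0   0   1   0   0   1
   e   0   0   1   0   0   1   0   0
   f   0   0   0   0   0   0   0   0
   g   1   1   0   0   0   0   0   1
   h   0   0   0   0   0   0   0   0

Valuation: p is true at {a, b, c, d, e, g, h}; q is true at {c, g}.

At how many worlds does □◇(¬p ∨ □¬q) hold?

4

a: successors {b, e}; ◇(¬p ∨ □¬q) there: b:T, e:T. ✓
b: successors {c, f}; ◇(¬p ∨ □¬q) there: c:F, f:F. ✗
c: no successors, so □◇(¬p ∨ □¬q) holds vacuously. ✓
d: successors {e, h}; ◇(¬p ∨ □¬q) there: e:T, h:F. ✗
e: successors {c, f}; ◇(¬p ∨ □¬q) there: c:F, f:F. ✗
f: no successors, so □◇(¬p ∨ □¬q) holds vacuously. ✓
g: successors {a, b, h}; ◇(¬p ∨ □¬q) there: a:F, b:T, h:F. ✗
h: no successors, so □◇(¬p ∨ □¬q) holds vacuously. ✓
Satisfying worlds: {a, c, f, h}.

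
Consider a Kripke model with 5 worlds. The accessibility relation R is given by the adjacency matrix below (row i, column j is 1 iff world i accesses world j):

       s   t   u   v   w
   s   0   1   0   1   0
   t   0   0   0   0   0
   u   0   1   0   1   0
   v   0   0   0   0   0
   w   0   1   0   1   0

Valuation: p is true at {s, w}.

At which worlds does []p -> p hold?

s: []p is F, p is T. ✓
t: []p is T, p is F. ✗
u: []p is F, p is F. ✓
v: []p is T, p is F. ✗
w: []p is F, p is T. ✓

{s, u, w}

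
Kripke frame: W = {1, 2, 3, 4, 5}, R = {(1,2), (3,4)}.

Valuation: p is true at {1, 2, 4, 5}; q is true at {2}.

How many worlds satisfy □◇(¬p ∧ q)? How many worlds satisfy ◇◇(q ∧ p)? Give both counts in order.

3 and 0

For □◇(¬p ∧ q):
1: successors {2}; ◇(¬p ∧ q) there: 2:F. ✗
2: no successors, so □◇(¬p ∧ q) holds vacuously. ✓
3: successors {4}; ◇(¬p ∧ q) there: 4:F. ✗
4: no successors, so □◇(¬p ∧ q) holds vacuously. ✓
5: no successors, so □◇(¬p ∧ q) holds vacuously. ✓
— 3 worlds.
For ◇◇(q ∧ p):
1: successors {2}; ◇(q ∧ p) there: 2:F. ✗
2: no successors, so ◇◇(q ∧ p) fails. ✗
3: successors {4}; ◇(q ∧ p) there: 4:F. ✗
4: no successors, so ◇◇(q ∧ p) fails. ✗
5: no successors, so ◇◇(q ∧ p) fails. ✗
— 0 worlds.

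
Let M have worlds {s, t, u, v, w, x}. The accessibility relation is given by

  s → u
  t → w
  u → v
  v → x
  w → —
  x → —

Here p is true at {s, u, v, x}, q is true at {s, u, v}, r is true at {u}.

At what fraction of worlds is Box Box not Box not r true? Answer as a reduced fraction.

2/3

s: successors {u}; Box not Box not r there: u:F. ✗
t: successors {w}; Box not Box not r there: w:T. ✓
u: successors {v}; Box not Box not r there: v:F. ✗
v: successors {x}; Box not Box not r there: x:T. ✓
w: no successors, so Box Box not Box not r holds vacuously. ✓
x: no successors, so Box Box not Box not r holds vacuously. ✓
That's 4 of 6 worlds, so 4/6 = 2/3.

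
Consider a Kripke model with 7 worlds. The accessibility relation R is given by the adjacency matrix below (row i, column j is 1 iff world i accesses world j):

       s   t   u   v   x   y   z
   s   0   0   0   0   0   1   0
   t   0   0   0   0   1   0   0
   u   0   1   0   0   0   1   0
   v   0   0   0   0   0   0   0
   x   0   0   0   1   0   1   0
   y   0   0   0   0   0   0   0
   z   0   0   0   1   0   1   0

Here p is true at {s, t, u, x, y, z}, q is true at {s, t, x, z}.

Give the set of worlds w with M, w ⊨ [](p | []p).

{s, t, u, v, x, y, z}

s: successors {y}; p | []p there: y:T. ✓
t: successors {x}; p | []p there: x:T. ✓
u: successors {t, y}; p | []p there: t:T, y:T. ✓
v: no successors, so [](p | []p) holds vacuously. ✓
x: successors {v, y}; p | []p there: v:T, y:T. ✓
y: no successors, so [](p | []p) holds vacuously. ✓
z: successors {v, y}; p | []p there: v:T, y:T. ✓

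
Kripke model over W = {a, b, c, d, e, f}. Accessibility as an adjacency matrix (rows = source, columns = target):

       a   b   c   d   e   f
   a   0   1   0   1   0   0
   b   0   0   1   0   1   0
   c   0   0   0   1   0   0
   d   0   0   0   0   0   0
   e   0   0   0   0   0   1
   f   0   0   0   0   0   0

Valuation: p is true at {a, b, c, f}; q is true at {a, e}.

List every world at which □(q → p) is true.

{a, c, d, e, f}

a: successors {b, d}; q → p there: b:T, d:T. ✓
b: successors {c, e}; q → p there: c:T, e:F. ✗
c: successors {d}; q → p there: d:T. ✓
d: no successors, so □(q → p) holds vacuously. ✓
e: successors {f}; q → p there: f:T. ✓
f: no successors, so □(q → p) holds vacuously. ✓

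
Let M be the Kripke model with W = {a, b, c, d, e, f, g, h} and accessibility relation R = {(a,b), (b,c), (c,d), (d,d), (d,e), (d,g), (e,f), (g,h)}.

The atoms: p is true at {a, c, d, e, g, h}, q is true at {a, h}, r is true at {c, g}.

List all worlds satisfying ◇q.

{g}

a: successors {b}; q there: b:F. ✗
b: successors {c}; q there: c:F. ✗
c: successors {d}; q there: d:F. ✗
d: successors {d, e, g}; q there: d:F, e:F, g:F. ✗
e: successors {f}; q there: f:F. ✗
f: no successors, so ◇q fails. ✗
g: successors {h}; q there: h:T. ✓
h: no successors, so ◇q fails. ✗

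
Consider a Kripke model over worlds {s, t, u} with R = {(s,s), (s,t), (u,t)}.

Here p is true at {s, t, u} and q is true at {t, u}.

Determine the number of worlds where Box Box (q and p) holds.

s: successors {s, t}; Box (q and p) there: s:F, t:T. ✗
t: no successors, so Box Box (q and p) holds vacuously. ✓
u: successors {t}; Box (q and p) there: t:T. ✓
Satisfying worlds: {t, u}.

2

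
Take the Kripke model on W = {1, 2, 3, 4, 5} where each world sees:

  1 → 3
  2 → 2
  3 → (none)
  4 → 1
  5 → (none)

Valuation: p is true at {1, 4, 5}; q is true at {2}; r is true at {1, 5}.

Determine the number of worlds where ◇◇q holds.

1: successors {3}; ◇q there: 3:F. ✗
2: successors {2}; ◇q there: 2:T. ✓
3: no successors, so ◇◇q fails. ✗
4: successors {1}; ◇q there: 1:F. ✗
5: no successors, so ◇◇q fails. ✗
Satisfying worlds: {2}.

1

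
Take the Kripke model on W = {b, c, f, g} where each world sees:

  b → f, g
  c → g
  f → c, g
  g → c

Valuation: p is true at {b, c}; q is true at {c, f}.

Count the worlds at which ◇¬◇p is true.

b: successors {f, g}; ¬◇p there: f:F, g:F. ✗
c: successors {g}; ¬◇p there: g:F. ✗
f: successors {c, g}; ¬◇p there: c:T, g:F. ✓
g: successors {c}; ¬◇p there: c:T. ✓
Satisfying worlds: {f, g}.

2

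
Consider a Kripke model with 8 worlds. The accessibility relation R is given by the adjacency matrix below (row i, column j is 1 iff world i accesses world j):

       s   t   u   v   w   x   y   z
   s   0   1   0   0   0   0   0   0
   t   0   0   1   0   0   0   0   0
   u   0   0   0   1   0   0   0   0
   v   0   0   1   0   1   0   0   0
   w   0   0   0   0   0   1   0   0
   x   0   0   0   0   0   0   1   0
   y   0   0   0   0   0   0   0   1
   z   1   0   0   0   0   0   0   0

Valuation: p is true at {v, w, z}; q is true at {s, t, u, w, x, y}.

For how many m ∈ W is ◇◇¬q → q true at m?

7

s: ◇◇¬q is F, q is T. ✓
t: ◇◇¬q is T, q is T. ✓
u: ◇◇¬q is F, q is T. ✓
v: ◇◇¬q is T, q is F. ✗
w: ◇◇¬q is F, q is T. ✓
x: ◇◇¬q is T, q is T. ✓
y: ◇◇¬q is F, q is T. ✓
z: ◇◇¬q is F, q is F. ✓
Satisfying worlds: {s, t, u, w, x, y, z}.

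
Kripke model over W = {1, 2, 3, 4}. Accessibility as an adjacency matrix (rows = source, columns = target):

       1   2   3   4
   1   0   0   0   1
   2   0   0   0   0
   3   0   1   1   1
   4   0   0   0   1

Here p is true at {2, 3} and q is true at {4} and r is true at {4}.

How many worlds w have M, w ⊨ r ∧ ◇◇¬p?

1

1: r is F, ◇◇¬p is T. ✗
2: r is F, ◇◇¬p is F. ✗
3: r is F, ◇◇¬p is T. ✗
4: r is T, ◇◇¬p is T. ✓
Satisfying worlds: {4}.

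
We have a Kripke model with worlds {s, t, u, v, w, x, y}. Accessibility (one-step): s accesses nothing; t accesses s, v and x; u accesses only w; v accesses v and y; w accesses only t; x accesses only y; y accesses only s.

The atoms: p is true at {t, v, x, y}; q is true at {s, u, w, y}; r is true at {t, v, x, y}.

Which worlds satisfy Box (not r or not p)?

s: no successors, so Box (not r or not p) holds vacuously. ✓
t: successors {s, v, x}; not r or not p there: s:T, v:F, x:F. ✗
u: successors {w}; not r or not p there: w:T. ✓
v: successors {v, y}; not r or not p there: v:F, y:F. ✗
w: successors {t}; not r or not p there: t:F. ✗
x: successors {y}; not r or not p there: y:F. ✗
y: successors {s}; not r or not p there: s:T. ✓

{s, u, y}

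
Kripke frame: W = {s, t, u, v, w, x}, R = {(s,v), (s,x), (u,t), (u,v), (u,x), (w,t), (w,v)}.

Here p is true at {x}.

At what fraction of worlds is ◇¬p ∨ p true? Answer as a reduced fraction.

s: ◇¬p is T, p is F. ✓
t: ◇¬p is F, p is F. ✗
u: ◇¬p is T, p is F. ✓
v: ◇¬p is F, p is F. ✗
w: ◇¬p is T, p is F. ✓
x: ◇¬p is F, p is T. ✓
That's 4 of 6 worlds, so 4/6 = 2/3.

2/3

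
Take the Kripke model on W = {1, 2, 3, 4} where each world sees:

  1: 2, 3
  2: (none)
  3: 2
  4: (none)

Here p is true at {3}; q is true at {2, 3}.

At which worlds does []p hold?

1: successors {2, 3}; p there: 2:F, 3:T. ✗
2: no successors, so []p holds vacuously. ✓
3: successors {2}; p there: 2:F. ✗
4: no successors, so []p holds vacuously. ✓

{2, 4}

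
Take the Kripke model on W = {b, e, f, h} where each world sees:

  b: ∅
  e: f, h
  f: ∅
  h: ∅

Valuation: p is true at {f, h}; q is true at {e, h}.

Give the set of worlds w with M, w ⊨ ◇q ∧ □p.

b: ◇q is F, □p is T. ✗
e: ◇q is T, □p is T. ✓
f: ◇q is F, □p is T. ✗
h: ◇q is F, □p is T. ✗

{e}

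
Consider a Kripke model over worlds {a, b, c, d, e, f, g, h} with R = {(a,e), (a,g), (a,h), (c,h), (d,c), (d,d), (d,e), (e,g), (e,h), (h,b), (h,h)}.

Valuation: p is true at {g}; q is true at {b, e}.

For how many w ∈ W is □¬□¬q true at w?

a: successors {e, g, h}; ¬□¬q there: e:F, g:F, h:T. ✗
b: no successors, so □¬□¬q holds vacuously. ✓
c: successors {h}; ¬□¬q there: h:T. ✓
d: successors {c, d, e}; ¬□¬q there: c:F, d:T, e:F. ✗
e: successors {g, h}; ¬□¬q there: g:F, h:T. ✗
f: no successors, so □¬□¬q holds vacuously. ✓
g: no successors, so □¬□¬q holds vacuously. ✓
h: successors {b, h}; ¬□¬q there: b:F, h:T. ✗
Satisfying worlds: {b, c, f, g}.

4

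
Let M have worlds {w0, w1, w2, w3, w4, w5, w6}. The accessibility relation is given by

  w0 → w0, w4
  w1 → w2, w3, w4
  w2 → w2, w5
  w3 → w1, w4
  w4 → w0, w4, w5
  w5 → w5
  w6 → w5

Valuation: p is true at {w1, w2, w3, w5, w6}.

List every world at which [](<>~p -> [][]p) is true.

w0: successors {w0, w4}; <>~p -> [][]p there: w0:F, w4:F. ✗
w1: successors {w2, w3, w4}; <>~p -> [][]p there: w2:T, w3:F, w4:F. ✗
w2: successors {w2, w5}; <>~p -> [][]p there: w2:T, w5:T. ✓
w3: successors {w1, w4}; <>~p -> [][]p there: w1:F, w4:F. ✗
w4: successors {w0, w4, w5}; <>~p -> [][]p there: w0:F, w4:F, w5:T. ✗
w5: successors {w5}; <>~p -> [][]p there: w5:T. ✓
w6: successors {w5}; <>~p -> [][]p there: w5:T. ✓

{w2, w5, w6}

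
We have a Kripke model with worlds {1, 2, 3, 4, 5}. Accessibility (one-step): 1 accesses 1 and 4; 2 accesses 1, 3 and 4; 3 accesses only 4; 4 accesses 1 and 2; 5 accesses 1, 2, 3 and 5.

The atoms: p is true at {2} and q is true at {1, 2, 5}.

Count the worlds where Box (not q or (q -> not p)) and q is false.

1: Box (not q or (q -> not p)) is T, q is T. ✓
2: Box (not q or (q -> not p)) is T, q is T. ✓
3: Box (not q or (q -> not p)) is T, q is F. ✗
4: Box (not q or (q -> not p)) is F, q is F. ✗
5: Box (not q or (q -> not p)) is F, q is T. ✗
Satisfying worlds: {1, 2}.
So Box (not q or (q -> not p)) and q fails at the other 3 worlds.

3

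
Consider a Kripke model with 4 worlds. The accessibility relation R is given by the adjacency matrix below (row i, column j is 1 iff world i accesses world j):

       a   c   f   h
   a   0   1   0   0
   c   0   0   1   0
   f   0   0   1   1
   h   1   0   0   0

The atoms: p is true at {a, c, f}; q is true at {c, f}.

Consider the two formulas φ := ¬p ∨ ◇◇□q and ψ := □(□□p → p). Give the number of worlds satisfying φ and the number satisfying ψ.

2 and 3

For ¬p ∨ ◇◇□q:
a: ¬p is F, ◇◇□q is F. ✗
c: ¬p is F, ◇◇□q is F. ✗
f: ¬p is F, ◇◇□q is T. ✓
h: ¬p is T, ◇◇□q is T. ✓
— 2 worlds.
For □(□□p → p):
a: successors {c}; □□p → p there: c:T. ✓
c: successors {f}; □□p → p there: f:T. ✓
f: successors {f, h}; □□p → p there: f:T, h:F. ✗
h: successors {a}; □□p → p there: a:T. ✓
— 3 worlds.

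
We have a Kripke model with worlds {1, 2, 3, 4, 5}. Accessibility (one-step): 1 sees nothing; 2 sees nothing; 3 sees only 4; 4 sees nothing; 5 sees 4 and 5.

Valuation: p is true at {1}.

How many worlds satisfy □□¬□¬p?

1: no successors, so □□¬□¬p holds vacuously. ✓
2: no successors, so □□¬□¬p holds vacuously. ✓
3: successors {4}; □¬□¬p there: 4:T. ✓
4: no successors, so □□¬□¬p holds vacuously. ✓
5: successors {4, 5}; □¬□¬p there: 4:T, 5:F. ✗
Satisfying worlds: {1, 2, 3, 4}.

4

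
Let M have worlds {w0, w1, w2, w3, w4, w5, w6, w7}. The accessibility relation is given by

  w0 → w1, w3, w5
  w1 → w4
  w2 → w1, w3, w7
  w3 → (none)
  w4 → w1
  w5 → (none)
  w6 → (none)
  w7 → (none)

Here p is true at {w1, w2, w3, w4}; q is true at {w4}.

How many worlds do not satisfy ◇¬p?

w0: successors {w1, w3, w5}; ¬p there: w1:F, w3:F, w5:T. ✓
w1: successors {w4}; ¬p there: w4:F. ✗
w2: successors {w1, w3, w7}; ¬p there: w1:F, w3:F, w7:T. ✓
w3: no successors, so ◇¬p fails. ✗
w4: successors {w1}; ¬p there: w1:F. ✗
w5: no successors, so ◇¬p fails. ✗
w6: no successors, so ◇¬p fails. ✗
w7: no successors, so ◇¬p fails. ✗
Satisfying worlds: {w0, w2}.
So ◇¬p fails at the other 6 worlds.

6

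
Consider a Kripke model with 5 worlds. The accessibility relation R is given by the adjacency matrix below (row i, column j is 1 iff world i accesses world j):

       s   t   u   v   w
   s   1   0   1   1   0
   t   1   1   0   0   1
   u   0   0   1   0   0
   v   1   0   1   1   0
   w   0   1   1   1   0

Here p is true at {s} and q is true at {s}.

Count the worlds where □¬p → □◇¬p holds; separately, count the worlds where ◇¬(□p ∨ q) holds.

For □¬p → □◇¬p:
s: □¬p is F, □◇¬p is T. ✓
t: □¬p is F, □◇¬p is T. ✓
u: □¬p is T, □◇¬p is T. ✓
v: □¬p is F, □◇¬p is T. ✓
w: □¬p is T, □◇¬p is T. ✓
— 5 worlds.
For ◇¬(□p ∨ q):
s: successors {s, u, v}; ¬(□p ∨ q) there: s:F, u:T, v:T. ✓
t: successors {s, t, w}; ¬(□p ∨ q) there: s:F, t:T, w:T. ✓
u: successors {u}; ¬(□p ∨ q) there: u:T. ✓
v: successors {s, u, v}; ¬(□p ∨ q) there: s:F, u:T, v:T. ✓
w: successors {t, u, v}; ¬(□p ∨ q) there: t:T, u:T, v:T. ✓
— 5 worlds.

5 and 5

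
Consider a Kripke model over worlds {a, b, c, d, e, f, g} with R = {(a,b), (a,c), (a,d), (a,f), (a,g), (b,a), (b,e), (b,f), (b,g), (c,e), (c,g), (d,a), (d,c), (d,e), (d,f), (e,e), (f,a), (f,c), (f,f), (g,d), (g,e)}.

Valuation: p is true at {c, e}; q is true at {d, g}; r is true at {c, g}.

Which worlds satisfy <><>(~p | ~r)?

{a, b, c, d, e, f, g}

a: successors {b, c, d, f, g}; <>(~p | ~r) there: b:T, c:T, d:T, f:T, g:T. ✓
b: successors {a, e, f, g}; <>(~p | ~r) there: a:T, e:T, f:T, g:T. ✓
c: successors {e, g}; <>(~p | ~r) there: e:T, g:T. ✓
d: successors {a, c, e, f}; <>(~p | ~r) there: a:T, c:T, e:T, f:T. ✓
e: successors {e}; <>(~p | ~r) there: e:T. ✓
f: successors {a, c, f}; <>(~p | ~r) there: a:T, c:T, f:T. ✓
g: successors {d, e}; <>(~p | ~r) there: d:T, e:T. ✓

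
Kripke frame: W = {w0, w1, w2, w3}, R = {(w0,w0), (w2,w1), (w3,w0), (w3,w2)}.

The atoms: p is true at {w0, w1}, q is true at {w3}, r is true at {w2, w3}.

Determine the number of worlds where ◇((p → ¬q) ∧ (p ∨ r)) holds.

w0: successors {w0}; (p → ¬q) ∧ (p ∨ r) there: w0:T. ✓
w1: no successors, so ◇((p → ¬q) ∧ (p ∨ r)) fails. ✗
w2: successors {w1}; (p → ¬q) ∧ (p ∨ r) there: w1:T. ✓
w3: successors {w0, w2}; (p → ¬q) ∧ (p ∨ r) there: w0:T, w2:T. ✓
Satisfying worlds: {w0, w2, w3}.

3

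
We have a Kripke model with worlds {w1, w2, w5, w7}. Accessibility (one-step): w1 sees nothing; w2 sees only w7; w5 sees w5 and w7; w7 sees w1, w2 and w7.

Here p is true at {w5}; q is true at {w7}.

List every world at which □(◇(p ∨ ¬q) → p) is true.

{w1}

w1: no successors, so □(◇(p ∨ ¬q) → p) holds vacuously. ✓
w2: successors {w7}; ◇(p ∨ ¬q) → p there: w7:F. ✗
w5: successors {w5, w7}; ◇(p ∨ ¬q) → p there: w5:T, w7:F. ✗
w7: successors {w1, w2, w7}; ◇(p ∨ ¬q) → p there: w1:T, w2:T, w7:F. ✗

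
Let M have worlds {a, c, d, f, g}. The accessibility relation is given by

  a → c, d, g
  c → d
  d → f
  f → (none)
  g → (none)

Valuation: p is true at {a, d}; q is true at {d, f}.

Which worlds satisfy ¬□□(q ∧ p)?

{a, c}

a: □□(q ∧ p) is F. ✓
c: □□(q ∧ p) is F. ✓
d: □□(q ∧ p) is T. ✗
f: □□(q ∧ p) is T. ✗
g: □□(q ∧ p) is T. ✗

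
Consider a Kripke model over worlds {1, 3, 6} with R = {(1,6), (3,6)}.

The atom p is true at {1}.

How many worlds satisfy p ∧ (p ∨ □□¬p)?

1

1: p is T, p ∨ □□¬p is T. ✓
3: p is F, p ∨ □□¬p is T. ✗
6: p is F, p ∨ □□¬p is T. ✗
Satisfying worlds: {1}.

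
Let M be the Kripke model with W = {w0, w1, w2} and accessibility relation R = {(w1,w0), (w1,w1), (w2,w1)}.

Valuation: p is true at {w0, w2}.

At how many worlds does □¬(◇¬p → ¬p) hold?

1

w0: no successors, so □¬(◇¬p → ¬p) holds vacuously. ✓
w1: successors {w0, w1}; ¬(◇¬p → ¬p) there: w0:F, w1:F. ✗
w2: successors {w1}; ¬(◇¬p → ¬p) there: w1:F. ✗
Satisfying worlds: {w0}.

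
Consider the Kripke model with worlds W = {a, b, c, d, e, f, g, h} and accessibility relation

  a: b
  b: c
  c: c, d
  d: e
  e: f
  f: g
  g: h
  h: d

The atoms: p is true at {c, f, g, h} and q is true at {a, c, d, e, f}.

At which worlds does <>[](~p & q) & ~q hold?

{g, h}

a: <>[](~p & q) is F, ~q is F. ✗
b: <>[](~p & q) is F, ~q is T. ✗
c: <>[](~p & q) is T, ~q is F. ✗
d: <>[](~p & q) is F, ~q is F. ✗
e: <>[](~p & q) is F, ~q is F. ✗
f: <>[](~p & q) is F, ~q is F. ✗
g: <>[](~p & q) is T, ~q is T. ✓
h: <>[](~p & q) is T, ~q is T. ✓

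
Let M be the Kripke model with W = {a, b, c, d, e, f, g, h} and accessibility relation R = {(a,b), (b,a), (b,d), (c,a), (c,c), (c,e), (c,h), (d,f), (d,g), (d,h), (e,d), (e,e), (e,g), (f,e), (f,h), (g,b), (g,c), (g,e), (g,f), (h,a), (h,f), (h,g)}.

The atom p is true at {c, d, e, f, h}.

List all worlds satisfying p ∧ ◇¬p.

a: p is F, ◇¬p is T. ✗
b: p is F, ◇¬p is T. ✗
c: p is T, ◇¬p is T. ✓
d: p is T, ◇¬p is T. ✓
e: p is T, ◇¬p is T. ✓
f: p is T, ◇¬p is F. ✗
g: p is F, ◇¬p is T. ✗
h: p is T, ◇¬p is T. ✓

{c, d, e, h}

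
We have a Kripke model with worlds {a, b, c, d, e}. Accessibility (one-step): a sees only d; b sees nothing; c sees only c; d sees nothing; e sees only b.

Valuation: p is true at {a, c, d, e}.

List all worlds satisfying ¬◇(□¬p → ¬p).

a: ◇(□¬p → ¬p) is F. ✓
b: ◇(□¬p → ¬p) is F. ✓
c: ◇(□¬p → ¬p) is T. ✗
d: ◇(□¬p → ¬p) is F. ✓
e: ◇(□¬p → ¬p) is T. ✗

{a, b, d}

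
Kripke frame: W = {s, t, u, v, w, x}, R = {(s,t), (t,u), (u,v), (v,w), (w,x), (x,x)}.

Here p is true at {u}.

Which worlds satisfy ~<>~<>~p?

{t, u, v, w, x}

s: <>~<>~p is T. ✗
t: <>~<>~p is F. ✓
u: <>~<>~p is F. ✓
v: <>~<>~p is F. ✓
w: <>~<>~p is F. ✓
x: <>~<>~p is F. ✓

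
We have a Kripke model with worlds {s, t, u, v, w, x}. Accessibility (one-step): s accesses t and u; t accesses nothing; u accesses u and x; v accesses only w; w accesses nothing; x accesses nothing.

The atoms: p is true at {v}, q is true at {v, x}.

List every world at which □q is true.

{t, w, x}

s: successors {t, u}; q there: t:F, u:F. ✗
t: no successors, so □q holds vacuously. ✓
u: successors {u, x}; q there: u:F, x:T. ✗
v: successors {w}; q there: w:F. ✗
w: no successors, so □q holds vacuously. ✓
x: no successors, so □q holds vacuously. ✓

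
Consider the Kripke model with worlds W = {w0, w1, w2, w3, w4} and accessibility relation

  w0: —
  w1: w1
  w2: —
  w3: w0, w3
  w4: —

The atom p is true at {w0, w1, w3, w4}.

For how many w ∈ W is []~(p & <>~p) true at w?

5

w0: no successors, so []~(p & <>~p) holds vacuously. ✓
w1: successors {w1}; ~(p & <>~p) there: w1:T. ✓
w2: no successors, so []~(p & <>~p) holds vacuously. ✓
w3: successors {w0, w3}; ~(p & <>~p) there: w0:T, w3:T. ✓
w4: no successors, so []~(p & <>~p) holds vacuously. ✓
Satisfying worlds: {w0, w1, w2, w3, w4}.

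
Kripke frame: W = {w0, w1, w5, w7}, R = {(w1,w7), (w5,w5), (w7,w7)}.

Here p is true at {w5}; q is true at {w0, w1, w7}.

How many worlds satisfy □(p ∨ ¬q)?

w0: no successors, so □(p ∨ ¬q) holds vacuously. ✓
w1: successors {w7}; p ∨ ¬q there: w7:F. ✗
w5: successors {w5}; p ∨ ¬q there: w5:T. ✓
w7: successors {w7}; p ∨ ¬q there: w7:F. ✗
Satisfying worlds: {w0, w5}.

2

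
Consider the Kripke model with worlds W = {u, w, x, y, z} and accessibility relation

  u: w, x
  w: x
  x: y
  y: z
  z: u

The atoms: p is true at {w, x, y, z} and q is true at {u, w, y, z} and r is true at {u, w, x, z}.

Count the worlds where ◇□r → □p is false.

1

u: ◇□r is T, □p is T. ✓
w: ◇□r is F, □p is T. ✓
x: ◇□r is T, □p is T. ✓
y: ◇□r is T, □p is T. ✓
z: ◇□r is T, □p is F. ✗
Satisfying worlds: {u, w, x, y}.
So ◇□r → □p fails at the other 1 world.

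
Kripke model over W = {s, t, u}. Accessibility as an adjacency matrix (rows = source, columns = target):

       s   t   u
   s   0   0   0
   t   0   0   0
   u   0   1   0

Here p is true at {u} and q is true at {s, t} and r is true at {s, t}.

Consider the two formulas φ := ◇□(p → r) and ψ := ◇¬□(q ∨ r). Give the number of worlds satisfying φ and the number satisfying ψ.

For ◇□(p → r):
s: no successors, so ◇□(p → r) fails. ✗
t: no successors, so ◇□(p → r) fails. ✗
u: successors {t}; □(p → r) there: t:T. ✓
— 1 world.
For ◇¬□(q ∨ r):
s: no successors, so ◇¬□(q ∨ r) fails. ✗
t: no successors, so ◇¬□(q ∨ r) fails. ✗
u: successors {t}; ¬□(q ∨ r) there: t:F. ✗
— 0 worlds.

1 and 0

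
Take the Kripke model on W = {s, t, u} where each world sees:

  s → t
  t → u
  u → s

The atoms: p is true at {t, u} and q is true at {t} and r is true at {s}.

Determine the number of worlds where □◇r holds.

s: successors {t}; ◇r there: t:F. ✗
t: successors {u}; ◇r there: u:T. ✓
u: successors {s}; ◇r there: s:F. ✗
Satisfying worlds: {t}.

1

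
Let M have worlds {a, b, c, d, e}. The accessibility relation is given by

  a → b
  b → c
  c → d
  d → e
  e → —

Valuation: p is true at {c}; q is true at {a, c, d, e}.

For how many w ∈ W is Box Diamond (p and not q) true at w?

a: successors {b}; Diamond (p and not q) there: b:F. ✗
b: successors {c}; Diamond (p and not q) there: c:F. ✗
c: successors {d}; Diamond (p and not q) there: d:F. ✗
d: successors {e}; Diamond (p and not q) there: e:F. ✗
e: no successors, so Box Diamond (p and not q) holds vacuously. ✓
Satisfying worlds: {e}.

1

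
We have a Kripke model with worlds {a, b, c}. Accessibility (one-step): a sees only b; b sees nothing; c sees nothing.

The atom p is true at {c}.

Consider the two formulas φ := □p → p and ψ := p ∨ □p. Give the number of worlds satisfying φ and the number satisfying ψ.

For □p → p:
a: □p is F, p is F. ✓
b: □p is T, p is F. ✗
c: □p is T, p is T. ✓
— 2 worlds.
For p ∨ □p:
a: p is F, □p is F. ✗
b: p is F, □p is T. ✓
c: p is T, □p is T. ✓
— 2 worlds.

2 and 2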